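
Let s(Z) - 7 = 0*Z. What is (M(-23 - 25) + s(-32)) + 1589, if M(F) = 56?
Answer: 1652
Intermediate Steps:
s(Z) = 7 (s(Z) = 7 + 0*Z = 7 + 0 = 7)
(M(-23 - 25) + s(-32)) + 1589 = (56 + 7) + 1589 = 63 + 1589 = 1652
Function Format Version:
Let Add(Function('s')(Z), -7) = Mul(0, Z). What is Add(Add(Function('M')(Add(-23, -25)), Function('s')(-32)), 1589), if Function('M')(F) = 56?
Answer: 1652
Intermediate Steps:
Function('s')(Z) = 7 (Function('s')(Z) = Add(7, Mul(0, Z)) = Add(7, 0) = 7)
Add(Add(Function('M')(Add(-23, -25)), Function('s')(-32)), 1589) = Add(Add(56, 7), 1589) = Add(63, 1589) = 1652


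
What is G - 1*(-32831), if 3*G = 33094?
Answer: 131587/3 ≈ 43862.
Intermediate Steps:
G = 33094/3 (G = (⅓)*33094 = 33094/3 ≈ 11031.)
G - 1*(-32831) = 33094/3 - 1*(-32831) = 33094/3 + 32831 = 131587/3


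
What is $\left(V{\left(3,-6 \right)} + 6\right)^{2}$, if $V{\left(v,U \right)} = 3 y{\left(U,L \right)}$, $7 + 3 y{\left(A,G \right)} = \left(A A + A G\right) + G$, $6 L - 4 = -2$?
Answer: $\frac{10000}{9} \approx 1111.1$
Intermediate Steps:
$L = \frac{1}{3}$ ($L = \frac{2}{3} + \frac{1}{6} \left(-2\right) = \frac{2}{3} - \frac{1}{3} = \frac{1}{3} \approx 0.33333$)
$y{\left(A,G \right)} = - \frac{7}{3} + \frac{G}{3} + \frac{A^{2}}{3} + \frac{A G}{3}$ ($y{\left(A,G \right)} = - \frac{7}{3} + \frac{\left(A A + A G\right) + G}{3} = - \frac{7}{3} + \frac{\left(A^{2} + A G\right) + G}{3} = - \frac{7}{3} + \frac{G + A^{2} + A G}{3} = - \frac{7}{3} + \left(\frac{G}{3} + \frac{A^{2}}{3} + \frac{A G}{3}\right) = - \frac{7}{3} + \frac{G}{3} + \frac{A^{2}}{3} + \frac{A G}{3}$)
$V{\left(v,U \right)} = - \frac{20}{3} + U^{2} + \frac{U}{3}$ ($V{\left(v,U \right)} = 3 \left(- \frac{7}{3} + \frac{1}{3} \cdot \frac{1}{3} + \frac{U^{2}}{3} + \frac{1}{3} U \frac{1}{3}\right) = 3 \left(- \frac{7}{3} + \frac{1}{9} + \frac{U^{2}}{3} + \frac{U}{9}\right) = 3 \left(- \frac{20}{9} + \frac{U^{2}}{3} + \frac{U}{9}\right) = - \frac{20}{3} + U^{2} + \frac{U}{3}$)
$\left(V{\left(3,-6 \right)} + 6\right)^{2} = \left(\left(- \frac{20}{3} + \left(-6\right)^{2} + \frac{1}{3} \left(-6\right)\right) + 6\right)^{2} = \left(\left(- \frac{20}{3} + 36 - 2\right) + 6\right)^{2} = \left(\frac{82}{3} + 6\right)^{2} = \left(\frac{100}{3}\right)^{2} = \frac{10000}{9}$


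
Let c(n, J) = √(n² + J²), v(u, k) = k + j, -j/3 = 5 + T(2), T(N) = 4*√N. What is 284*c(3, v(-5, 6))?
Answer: 852*√(42 + 24*√2) ≈ 7424.7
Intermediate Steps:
j = -15 - 12*√2 (j = -3*(5 + 4*√2) = -15 - 12*√2 ≈ -31.971)
v(u, k) = -15 + k - 12*√2 (v(u, k) = k + (-15 - 12*√2) = -15 + k - 12*√2)
c(n, J) = √(J² + n²)
284*c(3, v(-5, 6)) = 284*√((-15 + 6 - 12*√2)² + 3²) = 284*√((-9 - 12*√2)² + 9) = 284*√(9 + (-9 - 12*√2)²)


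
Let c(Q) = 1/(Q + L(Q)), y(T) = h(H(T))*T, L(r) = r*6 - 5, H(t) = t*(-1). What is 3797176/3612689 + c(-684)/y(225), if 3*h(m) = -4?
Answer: 5459962983089/5194685513100 ≈ 1.0511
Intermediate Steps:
H(t) = -t
h(m) = -4/3 (h(m) = (⅓)*(-4) = -4/3)
L(r) = -5 + 6*r (L(r) = 6*r - 5 = -5 + 6*r)
y(T) = -4*T/3
c(Q) = 1/(-5 + 7*Q) (c(Q) = 1/(Q + (-5 + 6*Q)) = 1/(-5 + 7*Q))
3797176/3612689 + c(-684)/y(225) = 3797176/3612689 + 1/((-5 + 7*(-684))*((-4/3*225))) = 3797176*(1/3612689) + 1/(-5 - 4788*(-300)) = 3797176/3612689 - 1/300/(-4793) = 3797176/3612689 - 1/4793*(-1/300) = 3797176/3612689 + 1/1437900 = 5459962983089/5194685513100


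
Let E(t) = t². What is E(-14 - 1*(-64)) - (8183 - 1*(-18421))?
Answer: -24104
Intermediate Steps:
E(-14 - 1*(-64)) - (8183 - 1*(-18421)) = (-14 - 1*(-64))² - (8183 - 1*(-18421)) = (-14 + 64)² - (8183 + 18421) = 50² - 1*26604 = 2500 - 26604 = -24104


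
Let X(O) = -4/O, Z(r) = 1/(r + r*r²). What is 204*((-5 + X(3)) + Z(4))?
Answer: -1289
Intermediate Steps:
Z(r) = 1/(r + r³)
204*((-5 + X(3)) + Z(4)) = 204*((-5 - 4/3) + 1/(4 + 4³)) = 204*((-5 - 4*⅓) + 1/(4 + 64)) = 204*((-5 - 4/3) + 1/68) = 204*(-19/3 + 1/68) = 204*(-1289/204) = -1289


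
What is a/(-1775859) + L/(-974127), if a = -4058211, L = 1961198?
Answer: 156800595905/576637400031 ≈ 0.27192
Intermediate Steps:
a/(-1775859) + L/(-974127) = -4058211/(-1775859) + 1961198/(-974127) = -4058211*(-1/1775859) + 1961198*(-1/974127) = 1352737/591953 - 1961198/974127 = 156800595905/576637400031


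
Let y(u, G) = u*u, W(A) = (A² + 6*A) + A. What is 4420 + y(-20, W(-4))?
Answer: 4820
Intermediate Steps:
W(A) = A² + 7*A
y(u, G) = u²
4420 + y(-20, W(-4)) = 4420 + (-20)² = 4420 + 400 = 4820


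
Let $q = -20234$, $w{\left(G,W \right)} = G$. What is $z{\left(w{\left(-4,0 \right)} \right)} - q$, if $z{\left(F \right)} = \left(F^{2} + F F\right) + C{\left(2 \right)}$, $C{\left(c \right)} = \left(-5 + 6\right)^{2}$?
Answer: $20267$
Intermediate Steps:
$C{\left(c \right)} = 1$ ($C{\left(c \right)} = 1^{2} = 1$)
$z{\left(F \right)} = 1 + 2 F^{2}$ ($z{\left(F \right)} = \left(F^{2} + F F\right) + 1 = \left(F^{2} + F^{2}\right) + 1 = 2 F^{2} + 1 = 1 + 2 F^{2}$)
$z{\left(w{\left(-4,0 \right)} \right)} - q = \left(1 + 2 \left(-4\right)^{2}\right) - -20234 = \left(1 + 2 \cdot 16\right) + 20234 = \left(1 + 32\right) + 20234 = 33 + 20234 = 20267$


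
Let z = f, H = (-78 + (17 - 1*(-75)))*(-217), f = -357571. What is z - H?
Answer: -354533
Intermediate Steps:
H = -3038 (H = (-78 + (17 + 75))*(-217) = (-78 + 92)*(-217) = 14*(-217) = -3038)
z = -357571
z - H = -357571 - 1*(-3038) = -357571 + 3038 = -354533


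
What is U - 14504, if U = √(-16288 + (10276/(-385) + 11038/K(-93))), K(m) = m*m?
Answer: -14504 + I*√426811539110/5115 ≈ -14504.0 + 127.72*I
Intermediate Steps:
K(m) = m²
U = I*√426811539110/5115 (U = √(-16288 + (10276/(-385) + 11038/((-93)²))) = √(-16288 + (10276*(-1/385) + 11038/8649)) = √(-16288 + (-1468/55 + 11038*(1/8649))) = √(-16288 + (-1468/55 + 11038/8649)) = √(-16288 - 12089642/475695) = √(-7760209802/475695) = I*√426811539110/5115 ≈ 127.72*I)
U - 14504 = I*√426811539110/5115 - 14504 = -14504 + I*√426811539110/5115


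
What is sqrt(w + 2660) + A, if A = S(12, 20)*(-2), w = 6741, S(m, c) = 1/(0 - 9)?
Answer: 2/9 + sqrt(9401) ≈ 97.181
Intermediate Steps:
S(m, c) = -1/9 (S(m, c) = 1/(-9) = -1/9)
A = 2/9 (A = -1/9*(-2) = 2/9 ≈ 0.22222)
sqrt(w + 2660) + A = sqrt(6741 + 2660) + 2/9 = sqrt(9401) + 2/9 = 2/9 + sqrt(9401)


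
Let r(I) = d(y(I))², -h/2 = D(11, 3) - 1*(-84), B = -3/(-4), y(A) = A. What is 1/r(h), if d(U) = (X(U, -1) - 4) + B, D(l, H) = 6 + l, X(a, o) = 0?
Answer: 16/169 ≈ 0.094675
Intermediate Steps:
B = ¾ (B = -3*(-¼) = ¾ ≈ 0.75000)
d(U) = -13/4 (d(U) = (0 - 4) + ¾ = -4 + ¾ = -13/4)
h = -202 (h = -2*((6 + 11) - 1*(-84)) = -2*(17 + 84) = -2*101 = -202)
r(I) = 169/16 (r(I) = (-13/4)² = 169/16)
1/r(h) = 1/(169/16) = 16/169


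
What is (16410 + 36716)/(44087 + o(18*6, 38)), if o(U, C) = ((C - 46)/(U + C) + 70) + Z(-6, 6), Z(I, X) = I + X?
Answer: 3878198/3223457 ≈ 1.2031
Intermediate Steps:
o(U, C) = 70 + (-46 + C)/(C + U) (o(U, C) = ((C - 46)/(U + C) + 70) + (-6 + 6) = ((-46 + C)/(C + U) + 70) + 0 = (70 + (-46 + C)/(C + U)) + 0 = 70 + (-46 + C)/(C + U))
(16410 + 36716)/(44087 + o(18*6, 38)) = (16410 + 36716)/(44087 + (-46 + 70*(18*6) + 71*38)/(38 + 18*6)) = 53126/(44087 + (-46 + 70*108 + 2698)/(38 + 108)) = 53126/(44087 + (-46 + 7560 + 2698)/146) = 53126/(44087 + (1/146)*10212) = 53126/(44087 + 5106/73) = 53126/(3223457/73) = 53126*(73/3223457) = 3878198/3223457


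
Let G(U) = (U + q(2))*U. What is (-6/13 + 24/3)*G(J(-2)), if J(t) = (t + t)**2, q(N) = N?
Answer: 28224/13 ≈ 2171.1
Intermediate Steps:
J(t) = 4*t**2 (J(t) = (2*t)**2 = 4*t**2)
G(U) = U*(2 + U) (G(U) = (U + 2)*U = (2 + U)*U = U*(2 + U))
(-6/13 + 24/3)*G(J(-2)) = (-6/13 + 24/3)*((4*(-2)**2)*(2 + 4*(-2)**2)) = (-6*1/13 + 24*(1/3))*((4*4)*(2 + 4*4)) = (-6/13 + 8)*(16*(2 + 16)) = 98*(16*18)/13 = (98/13)*288 = 28224/13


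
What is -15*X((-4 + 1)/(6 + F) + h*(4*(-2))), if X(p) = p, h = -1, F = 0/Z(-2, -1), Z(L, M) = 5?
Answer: -225/2 ≈ -112.50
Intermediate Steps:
F = 0 (F = 0/5 = 0*(⅕) = 0)
-15*X((-4 + 1)/(6 + F) + h*(4*(-2))) = -15*((-4 + 1)/(6 + 0) - 4*(-2)) = -15*(-3/6 - 1*(-8)) = -15*(-3*⅙ + 8) = -15*(-½ + 8) = -15*15/2 = -225/2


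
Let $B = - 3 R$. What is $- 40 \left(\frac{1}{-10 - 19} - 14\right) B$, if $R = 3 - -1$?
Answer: $- \frac{195360}{29} \approx -6736.6$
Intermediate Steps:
$R = 4$ ($R = 3 + 1 = 4$)
$B = -12$ ($B = \left(-3\right) 4 = -12$)
$- 40 \left(\frac{1}{-10 - 19} - 14\right) B = - 40 \left(\frac{1}{-10 - 19} - 14\right) \left(-12\right) = - 40 \left(\frac{1}{-29} - 14\right) \left(-12\right) = - 40 \left(- \frac{1}{29} - 14\right) \left(-12\right) = \left(-40\right) \left(- \frac{407}{29}\right) \left(-12\right) = \frac{16280}{29} \left(-12\right) = - \frac{195360}{29}$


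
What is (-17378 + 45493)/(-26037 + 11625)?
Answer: -28115/14412 ≈ -1.9508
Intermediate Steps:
(-17378 + 45493)/(-26037 + 11625) = 28115/(-14412) = 28115*(-1/14412) = -28115/14412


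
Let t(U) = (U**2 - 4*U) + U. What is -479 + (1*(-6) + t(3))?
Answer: -485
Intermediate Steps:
t(U) = U**2 - 3*U
-479 + (1*(-6) + t(3)) = -479 + (1*(-6) + 3*(-3 + 3)) = -479 + (-6 + 3*0) = -479 + (-6 + 0) = -479 - 6 = -485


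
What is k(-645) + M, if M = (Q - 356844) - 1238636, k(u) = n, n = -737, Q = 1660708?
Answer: 64491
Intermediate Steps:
k(u) = -737
M = 65228 (M = (1660708 - 356844) - 1238636 = 1303864 - 1238636 = 65228)
k(-645) + M = -737 + 65228 = 64491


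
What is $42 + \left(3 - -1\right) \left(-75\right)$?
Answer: $-258$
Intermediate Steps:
$42 + \left(3 - -1\right) \left(-75\right) = 42 + \left(3 + 1\right) \left(-75\right) = 42 + 4 \left(-75\right) = 42 - 300 = -258$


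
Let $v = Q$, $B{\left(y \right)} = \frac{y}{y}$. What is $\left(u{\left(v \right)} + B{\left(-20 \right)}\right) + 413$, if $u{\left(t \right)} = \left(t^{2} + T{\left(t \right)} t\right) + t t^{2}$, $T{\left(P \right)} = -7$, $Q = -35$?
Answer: $-40991$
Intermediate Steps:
$B{\left(y \right)} = 1$
$v = -35$
$u{\left(t \right)} = t^{2} + t^{3} - 7 t$ ($u{\left(t \right)} = \left(t^{2} - 7 t\right) + t t^{2} = \left(t^{2} - 7 t\right) + t^{3} = t^{2} + t^{3} - 7 t$)
$\left(u{\left(v \right)} + B{\left(-20 \right)}\right) + 413 = \left(- 35 \left(-7 - 35 + \left(-35\right)^{2}\right) + 1\right) + 413 = \left(- 35 \left(-7 - 35 + 1225\right) + 1\right) + 413 = \left(\left(-35\right) 1183 + 1\right) + 413 = \left(-41405 + 1\right) + 413 = -41404 + 413 = -40991$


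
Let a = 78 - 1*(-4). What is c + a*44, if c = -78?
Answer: 3530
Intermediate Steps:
a = 82 (a = 78 + 4 = 82)
c + a*44 = -78 + 82*44 = -78 + 3608 = 3530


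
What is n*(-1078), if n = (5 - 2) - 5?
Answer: 2156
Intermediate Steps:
n = -2 (n = 3 - 5 = -2)
n*(-1078) = -2*(-1078) = 2156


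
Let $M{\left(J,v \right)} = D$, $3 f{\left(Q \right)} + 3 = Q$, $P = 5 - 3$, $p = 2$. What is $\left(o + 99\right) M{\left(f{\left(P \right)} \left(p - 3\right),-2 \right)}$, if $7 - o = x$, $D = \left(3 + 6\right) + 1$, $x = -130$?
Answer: $2360$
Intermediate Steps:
$P = 2$ ($P = 5 - 3 = 2$)
$f{\left(Q \right)} = -1 + \frac{Q}{3}$
$D = 10$ ($D = 9 + 1 = 10$)
$o = 137$ ($o = 7 - -130 = 7 + 130 = 137$)
$M{\left(J,v \right)} = 10$
$\left(o + 99\right) M{\left(f{\left(P \right)} \left(p - 3\right),-2 \right)} = \left(137 + 99\right) 10 = 236 \cdot 10 = 2360$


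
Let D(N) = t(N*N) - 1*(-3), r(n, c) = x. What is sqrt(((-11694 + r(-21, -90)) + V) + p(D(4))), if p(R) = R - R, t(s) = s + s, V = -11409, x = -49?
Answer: 4*I*sqrt(1447) ≈ 152.16*I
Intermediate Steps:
r(n, c) = -49
t(s) = 2*s
D(N) = 3 + 2*N**2 (D(N) = 2*(N*N) - 1*(-3) = 2*N**2 + 3 = 3 + 2*N**2)
p(R) = 0
sqrt(((-11694 + r(-21, -90)) + V) + p(D(4))) = sqrt(((-11694 - 49) - 11409) + 0) = sqrt((-11743 - 11409) + 0) = sqrt(-23152 + 0) = sqrt(-23152) = 4*I*sqrt(1447)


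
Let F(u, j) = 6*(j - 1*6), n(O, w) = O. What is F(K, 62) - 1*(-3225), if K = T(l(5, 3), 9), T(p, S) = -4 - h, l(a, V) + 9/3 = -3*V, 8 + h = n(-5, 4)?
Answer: 3561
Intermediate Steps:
h = -13 (h = -8 - 5 = -13)
l(a, V) = -3 - 3*V
T(p, S) = 9 (T(p, S) = -4 - 1*(-13) = -4 + 13 = 9)
K = 9
F(u, j) = -36 + 6*j (F(u, j) = 6*(j - 6) = 6*(-6 + j) = -36 + 6*j)
F(K, 62) - 1*(-3225) = (-36 + 6*62) - 1*(-3225) = (-36 + 372) + 3225 = 336 + 3225 = 3561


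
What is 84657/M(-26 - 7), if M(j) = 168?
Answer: 28219/56 ≈ 503.91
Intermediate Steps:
84657/M(-26 - 7) = 84657/168 = 84657*(1/168) = 28219/56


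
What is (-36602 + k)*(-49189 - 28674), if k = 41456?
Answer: -377947002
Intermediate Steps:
(-36602 + k)*(-49189 - 28674) = (-36602 + 41456)*(-49189 - 28674) = 4854*(-77863) = -377947002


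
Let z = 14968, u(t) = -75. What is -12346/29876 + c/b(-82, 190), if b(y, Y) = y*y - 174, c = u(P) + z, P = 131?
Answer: 45509621/24460975 ≈ 1.8605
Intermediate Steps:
c = 14893 (c = -75 + 14968 = 14893)
b(y, Y) = -174 + y² (b(y, Y) = y² - 174 = -174 + y²)
-12346/29876 + c/b(-82, 190) = -12346/29876 + 14893/(-174 + (-82)²) = -12346*1/29876 + 14893/(-174 + 6724) = -6173/14938 + 14893/6550 = 45509621/24460975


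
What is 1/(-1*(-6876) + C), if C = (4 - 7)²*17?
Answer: 1/7029 ≈ 0.00014227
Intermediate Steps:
C = 153 (C = (-3)²*17 = 9*17 = 153)
1/(-1*(-6876) + C) = 1/(-1*(-6876) + 153) = 1/(6876 + 153) = 1/7029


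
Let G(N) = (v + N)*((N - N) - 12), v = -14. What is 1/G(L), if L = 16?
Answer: -1/24 ≈ -0.041667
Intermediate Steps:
G(N) = 168 - 12*N (G(N) = (-14 + N)*((N - N) - 12) = (-14 + N)*(0 - 12) = (-14 + N)*(-12) = 168 - 12*N)
1/G(L) = 1/(168 - 12*16) = 1/(168 - 192) = 1/(-24) = -1/24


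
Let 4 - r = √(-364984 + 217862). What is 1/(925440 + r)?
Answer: 462722/428223372129 + I*√147122/856446744258 ≈ 1.0806e-6 + 4.4786e-10*I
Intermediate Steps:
r = 4 - I*√147122 (r = 4 - √(-364984 + 217862) = 4 - √(-147122) = 4 - I*√147122 ≈ 4.0 - 383.56*I)
1/(925440 + r) = 1/(925440 + (4 - I*√147122)) = 1/(925444 - I*√147122)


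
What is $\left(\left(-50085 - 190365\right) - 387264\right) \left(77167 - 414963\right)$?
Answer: $212039278344$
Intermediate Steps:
$\left(\left(-50085 - 190365\right) - 387264\right) \left(77167 - 414963\right) = \left(-240450 - 387264\right) \left(77167 - 414963\right) = \left(-627714\right) \left(-337796\right) = 212039278344$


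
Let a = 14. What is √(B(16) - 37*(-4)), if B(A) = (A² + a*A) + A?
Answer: 2*√161 ≈ 25.377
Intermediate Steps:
B(A) = A² + 15*A (B(A) = (A² + 14*A) + A = A² + 15*A)
√(B(16) - 37*(-4)) = √(16*(15 + 16) - 37*(-4)) = √(16*31 + 148) = √(496 + 148) = √644 = 2*√161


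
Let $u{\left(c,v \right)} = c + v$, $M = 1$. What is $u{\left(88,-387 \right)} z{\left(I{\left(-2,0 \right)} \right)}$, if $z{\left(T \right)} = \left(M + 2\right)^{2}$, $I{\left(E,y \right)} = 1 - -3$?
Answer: $-2691$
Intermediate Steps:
$I{\left(E,y \right)} = 4$ ($I{\left(E,y \right)} = 1 + 3 = 4$)
$z{\left(T \right)} = 9$ ($z{\left(T \right)} = \left(1 + 2\right)^{2} = 3^{2} = 9$)
$u{\left(88,-387 \right)} z{\left(I{\left(-2,0 \right)} \right)} = \left(88 - 387\right) 9 = \left(-299\right) 9 = -2691$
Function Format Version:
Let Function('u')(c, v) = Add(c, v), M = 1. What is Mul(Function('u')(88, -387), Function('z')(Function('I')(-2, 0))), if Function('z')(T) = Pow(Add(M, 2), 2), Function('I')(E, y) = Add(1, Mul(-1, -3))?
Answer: -2691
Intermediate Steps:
Function('I')(E, y) = 4 (Function('I')(E, y) = Add(1, 3) = 4)
Function('z')(T) = 9 (Function('z')(T) = Pow(Add(1, 2), 2) = Pow(3, 2) = 9)
Mul(Function('u')(88, -387), Function('z')(Function('I')(-2, 0))) = Mul(Add(88, -387), 9) = Mul(-299, 9) = -2691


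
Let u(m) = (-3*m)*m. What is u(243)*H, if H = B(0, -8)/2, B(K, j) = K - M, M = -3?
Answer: -531441/2 ≈ -2.6572e+5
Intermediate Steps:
B(K, j) = 3 + K (B(K, j) = K - 1*(-3) = K + 3 = 3 + K)
u(m) = -3*m²
H = 3/2 (H = (3 + 0)/2 = 3*(½) = 3/2 ≈ 1.5000)
u(243)*H = -3*243²*(3/2) = -3*59049*(3/2) = -177147*3/2 = -531441/2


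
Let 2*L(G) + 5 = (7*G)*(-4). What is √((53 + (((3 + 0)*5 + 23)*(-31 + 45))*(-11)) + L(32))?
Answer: I*√24998/2 ≈ 79.054*I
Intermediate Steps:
L(G) = -5/2 - 14*G (L(G) = -5/2 + ((7*G)*(-4))/2 = -5/2 + (-28*G)/2 = -5/2 - 14*G)
√((53 + (((3 + 0)*5 + 23)*(-31 + 45))*(-11)) + L(32)) = √((53 + (((3 + 0)*5 + 23)*(-31 + 45))*(-11)) + (-5/2 - 14*32)) = √((53 + ((3*5 + 23)*14)*(-11)) + (-5/2 - 448)) = √((53 + ((15 + 23)*14)*(-11)) - 901/2) = √((53 + (38*14)*(-11)) - 901/2) = √((53 + 532*(-11)) - 901/2) = √((53 - 5852) - 901/2) = √(-5799 - 901/2) = √(-12499/2) = I*√24998/2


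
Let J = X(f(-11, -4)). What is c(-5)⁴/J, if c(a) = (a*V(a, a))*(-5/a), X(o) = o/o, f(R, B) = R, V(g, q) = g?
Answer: 390625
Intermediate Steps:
X(o) = 1
c(a) = -5*a (c(a) = (a*a)*(-5/a) = a²*(-5/a) = -5*a)
J = 1
c(-5)⁴/J = (-5*(-5))⁴/1 = 25⁴*1 = 390625*1 = 390625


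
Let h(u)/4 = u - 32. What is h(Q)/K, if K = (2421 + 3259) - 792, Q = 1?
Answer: -31/1222 ≈ -0.025368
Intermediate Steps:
h(u) = -128 + 4*u (h(u) = 4*(u - 32) = 4*(-32 + u) = -128 + 4*u)
K = 4888 (K = 5680 - 792 = 4888)
h(Q)/K = (-128 + 4*1)/4888 = (-128 + 4)*(1/4888) = -124*1/4888 = -31/1222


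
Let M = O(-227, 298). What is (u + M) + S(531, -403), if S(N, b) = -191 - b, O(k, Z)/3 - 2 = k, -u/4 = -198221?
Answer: 792421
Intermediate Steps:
u = 792884 (u = -4*(-198221) = 792884)
O(k, Z) = 6 + 3*k
M = -675 (M = 6 + 3*(-227) = 6 - 681 = -675)
(u + M) + S(531, -403) = (792884 - 675) + (-191 - 1*(-403)) = 792209 + (-191 + 403) = 792209 + 212 = 792421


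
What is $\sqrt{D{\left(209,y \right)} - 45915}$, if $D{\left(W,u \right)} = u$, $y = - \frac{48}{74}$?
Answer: $\frac{7 i \sqrt{1282827}}{37} \approx 214.28 i$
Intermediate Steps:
$y = - \frac{24}{37}$ ($y = \left(-48\right) \frac{1}{74} = - \frac{24}{37} \approx -0.64865$)
$\sqrt{D{\left(209,y \right)} - 45915} = \sqrt{- \frac{24}{37} - 45915} = \sqrt{- \frac{1698879}{37}} = \frac{7 i \sqrt{1282827}}{37}$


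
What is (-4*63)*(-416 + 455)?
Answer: -9828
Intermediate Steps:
(-4*63)*(-416 + 455) = -252*39 = -9828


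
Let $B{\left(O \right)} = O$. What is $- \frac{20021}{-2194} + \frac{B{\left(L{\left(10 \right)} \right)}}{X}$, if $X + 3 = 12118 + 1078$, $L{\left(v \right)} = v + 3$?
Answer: $\frac{264165575}{28945442} \approx 9.1263$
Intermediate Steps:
$L{\left(v \right)} = 3 + v$
$X = 13193$ ($X = -3 + \left(12118 + 1078\right) = -3 + 13196 = 13193$)
$- \frac{20021}{-2194} + \frac{B{\left(L{\left(10 \right)} \right)}}{X} = - \frac{20021}{-2194} + \frac{3 + 10}{13193} = \left(-20021\right) \left(- \frac{1}{2194}\right) + 13 \cdot \frac{1}{13193} = \frac{20021}{2194} + \frac{13}{13193} = \frac{264165575}{28945442}$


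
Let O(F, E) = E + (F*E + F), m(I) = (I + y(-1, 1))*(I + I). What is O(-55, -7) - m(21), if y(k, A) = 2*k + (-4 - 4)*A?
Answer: -139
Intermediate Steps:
y(k, A) = -8*A + 2*k (y(k, A) = 2*k - 8*A = -8*A + 2*k)
m(I) = 2*I*(-10 + I) (m(I) = (I + (-8*1 + 2*(-1)))*(I + I) = (I + (-8 - 2))*(2*I) = (I - 10)*(2*I) = (-10 + I)*(2*I) = 2*I*(-10 + I))
O(F, E) = E + F + E*F (O(F, E) = E + (E*F + F) = E + (F + E*F) = E + F + E*F)
O(-55, -7) - m(21) = (-7 - 55 - 7*(-55)) - 2*21*(-10 + 21) = (-7 - 55 + 385) - 2*21*11 = 323 - 1*462 = 323 - 462 = -139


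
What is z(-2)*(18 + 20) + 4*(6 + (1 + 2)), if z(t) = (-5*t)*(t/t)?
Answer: 416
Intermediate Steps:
z(t) = -5*t (z(t) = -5*t*1 = -5*t)
z(-2)*(18 + 20) + 4*(6 + (1 + 2)) = (-5*(-2))*(18 + 20) + 4*(6 + (1 + 2)) = 10*38 + 4*(6 + 3) = 380 + 4*9 = 380 + 36 = 416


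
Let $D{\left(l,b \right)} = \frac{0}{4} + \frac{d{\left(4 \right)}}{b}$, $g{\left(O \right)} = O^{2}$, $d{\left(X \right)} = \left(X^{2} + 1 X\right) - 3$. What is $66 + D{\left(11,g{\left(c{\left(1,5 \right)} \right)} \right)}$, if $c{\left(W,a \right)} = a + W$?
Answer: $\frac{2393}{36} \approx 66.472$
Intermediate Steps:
$d{\left(X \right)} = -3 + X + X^{2}$ ($d{\left(X \right)} = \left(X^{2} + X\right) - 3 = \left(X + X^{2}\right) - 3 = -3 + X + X^{2}$)
$c{\left(W,a \right)} = W + a$
$D{\left(l,b \right)} = \frac{17}{b}$ ($D{\left(l,b \right)} = \frac{0}{4} + \frac{-3 + 4 + 4^{2}}{b} = 0 \cdot \frac{1}{4} + \frac{-3 + 4 + 16}{b} = 0 + \frac{17}{b} = \frac{17}{b}$)
$66 + D{\left(11,g{\left(c{\left(1,5 \right)} \right)} \right)} = 66 + \frac{17}{\left(1 + 5\right)^{2}} = 66 + \frac{17}{6^{2}} = 66 + \frac{17}{36} = \frac{2393}{36}$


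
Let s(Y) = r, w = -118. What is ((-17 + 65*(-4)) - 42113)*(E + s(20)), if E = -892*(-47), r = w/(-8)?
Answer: -3555567225/2 ≈ -1.7778e+9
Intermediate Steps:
r = 59/4 (r = -118/(-8) = -118*(-⅛) = 59/4 ≈ 14.750)
s(Y) = 59/4
E = 41924
((-17 + 65*(-4)) - 42113)*(E + s(20)) = ((-17 + 65*(-4)) - 42113)*(41924 + 59/4) = ((-17 - 260) - 42113)*(167755/4) = (-277 - 42113)*(167755/4) = -42390*167755/4 = -3555567225/2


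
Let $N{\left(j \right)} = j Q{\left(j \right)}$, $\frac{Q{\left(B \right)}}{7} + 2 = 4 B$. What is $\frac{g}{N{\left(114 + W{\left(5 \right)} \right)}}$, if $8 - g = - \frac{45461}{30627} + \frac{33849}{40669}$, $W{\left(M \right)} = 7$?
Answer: $\frac{5388357895}{254254357773801} \approx 2.1193 \cdot 10^{-5}$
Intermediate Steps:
$Q{\left(B \right)} = -14 + 28 B$ ($Q{\left(B \right)} = -14 + 7 \cdot 4 B = -14 + 28 B$)
$g = \frac{10776715790}{1245569463}$ ($g = 8 - \left(- \frac{45461}{30627} + \frac{33849}{40669}\right) = 8 - - \frac{812160086}{1245569463} = 8 + \frac{812160086}{1245569463} = \frac{10776715790}{1245569463} \approx 8.652$)
$N{\left(j \right)} = j \left(-14 + 28 j\right)$
$\frac{g}{N{\left(114 + W{\left(5 \right)} \right)}} = \frac{10776715790}{1245569463 \cdot 14 \left(114 + 7\right) \left(-1 + 2 \left(114 + 7\right)\right)} = \frac{10776715790}{1245569463 \cdot 14 \cdot 121 \left(-1 + 2 \cdot 121\right)} = \frac{10776715790}{1245569463 \cdot 14 \cdot 121 \left(-1 + 242\right)} = \frac{10776715790}{1245569463 \cdot 14 \cdot 121 \cdot 241} = \frac{10776715790}{1245569463 \cdot 408254} = \frac{10776715790}{1245569463} \cdot \frac{1}{408254} = \frac{5388357895}{254254357773801}$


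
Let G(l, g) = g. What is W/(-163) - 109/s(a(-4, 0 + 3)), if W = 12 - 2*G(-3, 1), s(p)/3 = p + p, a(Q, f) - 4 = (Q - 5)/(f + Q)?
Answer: -18547/12714 ≈ -1.4588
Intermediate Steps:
a(Q, f) = 4 + (-5 + Q)/(Q + f) (a(Q, f) = 4 + (Q - 5)/(f + Q) = 4 + (-5 + Q)/(Q + f))
s(p) = 6*p (s(p) = 3*(p + p) = 3*(2*p) = 6*p)
W = 10 (W = 12 - 2*1 = 12 - 2 = 10)
W/(-163) - 109/s(a(-4, 0 + 3)) = 10/(-163) - 109*(-4 + (0 + 3))/(6*(-5 + 4*(0 + 3) + 5*(-4))) = 10*(-1/163) - 109*(-4 + 3)/(6*(-5 + 4*3 - 20)) = -10/163 - 109*(-1/(6*(-5 + 12 - 20))) = -10/163 - 109/(6*(-1*(-13))) = -10/163 - 109/(6*13) = -10/163 - 109/78 = -18547/12714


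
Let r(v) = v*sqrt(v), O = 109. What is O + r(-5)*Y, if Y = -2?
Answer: 109 + 10*I*sqrt(5) ≈ 109.0 + 22.361*I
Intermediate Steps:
r(v) = v**(3/2)
O + r(-5)*Y = 109 + (-5)**(3/2)*(-2) = 109 - 5*I*sqrt(5)*(-2) = 109 + 10*I*sqrt(5)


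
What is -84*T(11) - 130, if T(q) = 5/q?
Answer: -1850/11 ≈ -168.18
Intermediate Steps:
-84*T(11) - 130 = -420/11 - 130 = -1850/11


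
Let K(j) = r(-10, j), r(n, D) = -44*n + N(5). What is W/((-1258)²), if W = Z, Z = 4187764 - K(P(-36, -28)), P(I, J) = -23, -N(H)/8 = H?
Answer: 28293/10693 ≈ 2.6459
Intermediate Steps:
N(H) = -8*H
r(n, D) = -40 - 44*n (r(n, D) = -44*n - 8*5 = -44*n - 40 = -40 - 44*n)
K(j) = 400 (K(j) = -40 - 44*(-10) = -40 + 440 = 400)
Z = 4187364 (Z = 4187764 - 1*400 = 4187764 - 400 = 4187364)
W = 4187364
W/((-1258)²) = 4187364/((-1258)²) = 4187364/1582564 = 4187364*(1/1582564) = 28293/10693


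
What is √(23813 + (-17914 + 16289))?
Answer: 86*√3 ≈ 148.96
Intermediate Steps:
√(23813 + (-17914 + 16289)) = √(23813 - 1625) = √22188 = 86*√3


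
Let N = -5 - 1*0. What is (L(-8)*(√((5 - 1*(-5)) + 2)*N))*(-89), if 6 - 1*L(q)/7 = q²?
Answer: -361340*√3 ≈ -6.2586e+5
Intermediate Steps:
L(q) = 42 - 7*q²
N = -5 (N = -5 + 0 = -5)
(L(-8)*(√((5 - 1*(-5)) + 2)*N))*(-89) = ((42 - 7*(-8)²)*(√((5 - 1*(-5)) + 2)*(-5)))*(-89) = ((42 - 7*64)*(√((5 + 5) + 2)*(-5)))*(-89) = ((42 - 448)*(√(10 + 2)*(-5)))*(-89) = -406*√12*(-5)*(-89) = -406*2*√3*(-5)*(-89) = -(-4060)*√3*(-89) = (4060*√3)*(-89) = -361340*√3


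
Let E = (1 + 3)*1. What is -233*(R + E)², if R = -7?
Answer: -2097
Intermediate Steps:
E = 4 (E = 4*1 = 4)
-233*(R + E)² = -233*(-7 + 4)² = -233*(-3)² = -233*9 = -2097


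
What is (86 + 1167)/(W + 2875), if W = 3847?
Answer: 1253/6722 ≈ 0.18640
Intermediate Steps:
(86 + 1167)/(W + 2875) = (86 + 1167)/(3847 + 2875) = 1253/6722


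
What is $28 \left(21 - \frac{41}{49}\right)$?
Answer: $\frac{3952}{7} \approx 564.57$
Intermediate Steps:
$28 \left(21 - \frac{41}{49}\right) = 28 \cdot \frac{988}{49} = \frac{3952}{7}$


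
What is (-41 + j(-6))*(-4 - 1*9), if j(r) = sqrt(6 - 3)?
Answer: 533 - 13*sqrt(3) ≈ 510.48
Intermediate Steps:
j(r) = sqrt(3)
(-41 + j(-6))*(-4 - 1*9) = (-41 + sqrt(3))*(-4 - 1*9) = (-41 + sqrt(3))*(-4 - 9) = (-41 + sqrt(3))*(-13) = 533 - 13*sqrt(3)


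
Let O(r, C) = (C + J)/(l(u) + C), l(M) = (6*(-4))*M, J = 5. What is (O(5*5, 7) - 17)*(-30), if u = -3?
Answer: 39930/79 ≈ 505.44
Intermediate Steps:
l(M) = -24*M
O(r, C) = (5 + C)/(72 + C) (O(r, C) = (C + 5)/(-24*(-3) + C) = (5 + C)/(72 + C))
(O(5*5, 7) - 17)*(-30) = ((5 + 7)/(72 + 7) - 17)*(-30) = (12/79 - 17)*(-30) = -1331/79*(-30) = 39930/79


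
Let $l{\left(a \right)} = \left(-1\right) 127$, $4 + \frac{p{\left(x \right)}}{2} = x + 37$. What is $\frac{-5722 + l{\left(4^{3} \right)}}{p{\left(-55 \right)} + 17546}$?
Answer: $- \frac{5849}{17502} \approx -0.33419$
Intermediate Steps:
$p{\left(x \right)} = 66 + 2 x$ ($p{\left(x \right)} = -8 + 2 \left(x + 37\right) = -8 + 2 \left(37 + x\right) = -8 + \left(74 + 2 x\right) = 66 + 2 x$)
$l{\left(a \right)} = -127$
$\frac{-5722 + l{\left(4^{3} \right)}}{p{\left(-55 \right)} + 17546} = \frac{-5722 - 127}{\left(66 + 2 \left(-55\right)\right) + 17546} = - \frac{5849}{\left(66 - 110\right) + 17546} = - \frac{5849}{-44 + 17546} = - \frac{5849}{17502}$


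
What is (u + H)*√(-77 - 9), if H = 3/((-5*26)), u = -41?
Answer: -5333*I*√86/130 ≈ -380.43*I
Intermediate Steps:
H = -3/130 (H = 3/(-130) = 3*(-1/130) = -3/130 ≈ -0.023077)
(u + H)*√(-77 - 9) = (-41 - 3/130)*√(-77 - 9) = -5333*I*√86/130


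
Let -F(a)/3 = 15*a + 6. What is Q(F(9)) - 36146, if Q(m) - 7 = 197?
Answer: -35942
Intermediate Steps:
F(a) = -18 - 45*a (F(a) = -3*(15*a + 6) = -3*(6 + 15*a) = -18 - 45*a)
Q(m) = 204 (Q(m) = 7 + 197 = 204)
Q(F(9)) - 36146 = 204 - 36146 = -35942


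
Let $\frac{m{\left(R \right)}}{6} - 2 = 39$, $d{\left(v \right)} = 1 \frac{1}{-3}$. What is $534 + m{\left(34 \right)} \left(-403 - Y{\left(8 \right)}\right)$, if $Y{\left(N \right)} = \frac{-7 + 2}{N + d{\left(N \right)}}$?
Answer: $- \frac{2264202}{23} \approx -98444.0$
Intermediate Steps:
$d{\left(v \right)} = - \frac{1}{3}$ ($d{\left(v \right)} = 1 \left(- \frac{1}{3}\right) = - \frac{1}{3}$)
$m{\left(R \right)} = 246$ ($m{\left(R \right)} = 12 + 6 \cdot 39 = 12 + 234 = 246$)
$Y{\left(N \right)} = - \frac{5}{- \frac{1}{3} + N}$ ($Y{\left(N \right)} = \frac{-7 + 2}{N - \frac{1}{3}} = - \frac{5}{- \frac{1}{3} + N}$)
$534 + m{\left(34 \right)} \left(-403 - Y{\left(8 \right)}\right) = 534 + 246 \left(-403 - - \frac{15}{-1 + 3 \cdot 8}\right) = 534 + 246 \left(-403 - - \frac{15}{-1 + 24}\right) = 534 + 246 \left(-403 - - \frac{15}{23}\right) = 534 + 246 \left(-403 + \frac{15}{23}\right) = 534 + 246 \left(- \frac{9254}{23}\right) = 534 - \frac{2276484}{23} = - \frac{2264202}{23}$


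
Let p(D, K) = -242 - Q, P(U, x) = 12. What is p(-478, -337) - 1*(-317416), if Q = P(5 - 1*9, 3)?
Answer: 317162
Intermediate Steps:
Q = 12
p(D, K) = -254 (p(D, K) = -242 - 1*12 = -242 - 12 = -254)
p(-478, -337) - 1*(-317416) = -254 - 1*(-317416) = -254 + 317416 = 317162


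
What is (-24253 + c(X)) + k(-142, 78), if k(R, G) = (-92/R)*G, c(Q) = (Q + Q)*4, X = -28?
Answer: -1734279/71 ≈ -24426.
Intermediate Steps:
c(Q) = 8*Q (c(Q) = (2*Q)*4 = 8*Q)
k(R, G) = -92*G/R
(-24253 + c(X)) + k(-142, 78) = (-24253 + 8*(-28)) - 92*78/(-142) = (-24253 - 224) - 92*78*(-1/142) = -24477 + 3588/71 = -1734279/71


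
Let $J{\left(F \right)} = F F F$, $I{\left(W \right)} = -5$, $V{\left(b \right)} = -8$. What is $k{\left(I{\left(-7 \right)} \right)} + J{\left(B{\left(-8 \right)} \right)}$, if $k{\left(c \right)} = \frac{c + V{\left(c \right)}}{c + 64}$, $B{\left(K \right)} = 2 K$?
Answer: $- \frac{241677}{59} \approx -4096.2$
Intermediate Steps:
$k{\left(c \right)} = \frac{-8 + c}{64 + c}$ ($k{\left(c \right)} = \frac{c - 8}{c + 64} = \frac{-8 + c}{64 + c}$)
$J{\left(F \right)} = F^{3}$ ($J{\left(F \right)} = F^{2} F = F^{3}$)
$k{\left(I{\left(-7 \right)} \right)} + J{\left(B{\left(-8 \right)} \right)} = \frac{-8 - 5}{64 - 5} + \left(2 \left(-8\right)\right)^{3} = \frac{1}{59} \left(-13\right) + \left(-16\right)^{3} = \frac{1}{59} \left(-13\right) - 4096 = - \frac{13}{59} - 4096 = - \frac{241677}{59}$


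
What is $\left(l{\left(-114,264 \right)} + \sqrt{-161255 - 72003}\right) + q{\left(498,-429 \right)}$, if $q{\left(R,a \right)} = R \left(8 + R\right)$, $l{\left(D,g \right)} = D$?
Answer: $251874 + i \sqrt{233258} \approx 2.5187 \cdot 10^{5} + 482.97 i$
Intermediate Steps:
$\left(l{\left(-114,264 \right)} + \sqrt{-161255 - 72003}\right) + q{\left(498,-429 \right)} = \left(-114 + \sqrt{-161255 - 72003}\right) + 498 \left(8 + 498\right) = \left(-114 + \sqrt{-233258}\right) + 498 \cdot 506 = \left(-114 + i \sqrt{233258}\right) + 251988 = 251874 + i \sqrt{233258}$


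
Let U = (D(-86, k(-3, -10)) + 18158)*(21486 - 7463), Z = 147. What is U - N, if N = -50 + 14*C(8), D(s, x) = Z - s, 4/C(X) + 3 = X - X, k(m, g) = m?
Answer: 773691185/3 ≈ 2.5790e+8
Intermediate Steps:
C(X) = -4/3 (C(X) = 4/(-3 + (X - X)) = 4/(-3 + 0) = 4/(-3) = 4*(-1/3) = -4/3)
D(s, x) = 147 - s
U = 257896993 (U = ((147 - 1*(-86)) + 18158)*(21486 - 7463) = ((147 + 86) + 18158)*14023 = (233 + 18158)*14023 = 18391*14023 = 257896993)
N = -206/3 (N = -50 + 14*(-4/3) = -50 - 56/3 = -206/3 ≈ -68.667)
U - N = 257896993 - 1*(-206/3) = 257896993 + 206/3 = 773691185/3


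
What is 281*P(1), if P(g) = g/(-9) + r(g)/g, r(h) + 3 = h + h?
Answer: -2810/9 ≈ -312.22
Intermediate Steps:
r(h) = -3 + 2*h (r(h) = -3 + (h + h) = -3 + 2*h)
P(g) = -g/9 + (-3 + 2*g)/g (P(g) = g/(-9) + (-3 + 2*g)/g = g*(-⅑) + (-3 + 2*g)/g = -g/9 + (-3 + 2*g)/g)
281*P(1) = 281*(2 - 3/1 - ⅑*1) = 281*(2 - 3*1 - ⅑) = 281*(2 - 3 - ⅑) = 281*(-10/9) = -2810/9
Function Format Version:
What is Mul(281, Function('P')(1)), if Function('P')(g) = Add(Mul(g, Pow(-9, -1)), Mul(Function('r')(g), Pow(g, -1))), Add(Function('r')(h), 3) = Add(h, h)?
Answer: Rational(-2810, 9) ≈ -312.22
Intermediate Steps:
Function('r')(h) = Add(-3, Mul(2, h)) (Function('r')(h) = Add(-3, Add(h, h)) = Add(-3, Mul(2, h)))
Function('P')(g) = Add(Mul(Rational(-1, 9), g), Mul(Pow(g, -1), Add(-3, Mul(2, g)))) (Function('P')(g) = Add(Mul(g, Pow(-9, -1)), Mul(Add(-3, Mul(2, g)), Pow(g, -1))) = Add(Mul(g, Rational(-1, 9)), Mul(Pow(g, -1), Add(-3, Mul(2, g)))) = Add(Mul(Rational(-1, 9), g), Mul(Pow(g, -1), Add(-3, Mul(2, g)))))
Mul(281, Function('P')(1)) = Mul(281, Add(2, Mul(-3, Pow(1, -1)), Mul(Rational(-1, 9), 1))) = Mul(281, Add(2, Mul(-3, 1), Rational(-1, 9))) = Mul(281, Add(2, -3, Rational(-1, 9))) = Mul(281, Rational(-10, 9)) = Rational(-2810, 9)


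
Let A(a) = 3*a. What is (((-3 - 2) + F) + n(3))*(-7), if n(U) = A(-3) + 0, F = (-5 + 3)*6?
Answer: 182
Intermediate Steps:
F = -12 (F = -2*6 = -12)
n(U) = -9 (n(U) = 3*(-3) + 0 = -9 + 0 = -9)
(((-3 - 2) + F) + n(3))*(-7) = (((-3 - 2) - 12) - 9)*(-7) = ((-5 - 12) - 9)*(-7) = (-17 - 9)*(-7) = -26*(-7) = 182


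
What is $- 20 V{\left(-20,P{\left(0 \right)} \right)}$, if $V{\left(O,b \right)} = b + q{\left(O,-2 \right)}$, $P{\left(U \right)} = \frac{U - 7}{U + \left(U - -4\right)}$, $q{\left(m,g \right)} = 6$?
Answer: $-85$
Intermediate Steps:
$P{\left(U \right)} = \frac{-7 + U}{4 + 2 U}$ ($P{\left(U \right)} = \frac{-7 + U}{U + \left(U + 4\right)} = \frac{-7 + U}{U + \left(4 + U\right)} = \frac{-7 + U}{4 + 2 U}$)
$V{\left(O,b \right)} = 6 + b$ ($V{\left(O,b \right)} = b + 6 = 6 + b$)
$- 20 V{\left(-20,P{\left(0 \right)} \right)} = - 20 \left(6 + \frac{-7 + 0}{2 \left(2 + 0\right)}\right) = - 20 \left(6 + \frac{1}{2} \cdot \frac{1}{2} \left(-7\right)\right) = - 20 \left(6 - \frac{7}{4}\right) = \left(-20\right) \frac{17}{4} = -85$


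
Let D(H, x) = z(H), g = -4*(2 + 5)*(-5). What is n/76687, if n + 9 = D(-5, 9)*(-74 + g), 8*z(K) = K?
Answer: -201/306748 ≈ -0.00065526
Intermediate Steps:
g = 140 (g = -28*(-5) = -4*(-35) = 140)
z(K) = K/8
D(H, x) = H/8
n = -201/4 (n = -9 + ((1/8)*(-5))*(-74 + 140) = -9 - 5/8*66 = -9 - 165/4 = -201/4 ≈ -50.250)
n/76687 = -201/4/76687 = -201/4*1/76687 = -201/306748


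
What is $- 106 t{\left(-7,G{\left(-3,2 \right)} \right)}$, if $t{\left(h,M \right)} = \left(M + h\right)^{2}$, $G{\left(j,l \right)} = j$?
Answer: $-10600$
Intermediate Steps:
$- 106 t{\left(-7,G{\left(-3,2 \right)} \right)} = - 106 \left(-3 - 7\right)^{2} = - 106 \left(-10\right)^{2} = \left(-106\right) 100 = -10600$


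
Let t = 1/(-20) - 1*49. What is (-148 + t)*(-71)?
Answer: 279811/20 ≈ 13991.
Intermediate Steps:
t = -981/20 (t = -1/20 - 49 = -981/20 ≈ -49.050)
(-148 + t)*(-71) = (-148 - 981/20)*(-71) = -3941/20*(-71) = 279811/20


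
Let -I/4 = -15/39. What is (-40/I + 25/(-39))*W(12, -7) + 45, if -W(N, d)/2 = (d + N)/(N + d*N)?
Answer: 57985/1404 ≈ 41.300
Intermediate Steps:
I = 20/13 (I = -(-60)/39 = -4*(-5/13) = 20/13 ≈ 1.5385)
W(N, d) = -2*(N + d)/(N + N*d) (W(N, d) = -2*(d + N)/(N + d*N) = -2*(N + d)/(N + N*d))
(-40/I + 25/(-39))*W(12, -7) + 45 = (-40/20/13 + 25/(-39))*(2*(-1*12 - 1*(-7))/(12*(1 - 7))) + 45 = (-40*13/20 + 25*(-1/39))*(2*(1/12)*(-12 + 7)/(-6)) + 45 = (-26 - 25/39)*(2*(1/12)*(-1/6)*(-5)) + 45 = -1039/39*5/36 + 45 = -5195/1404 + 45 = 57985/1404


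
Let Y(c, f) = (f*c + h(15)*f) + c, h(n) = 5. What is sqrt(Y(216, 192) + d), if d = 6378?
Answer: sqrt(49026) ≈ 221.42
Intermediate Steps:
Y(c, f) = c + 5*f + c*f (Y(c, f) = (f*c + 5*f) + c = (c*f + 5*f) + c = (5*f + c*f) + c = c + 5*f + c*f)
sqrt(Y(216, 192) + d) = sqrt((216 + 5*192 + 216*192) + 6378) = sqrt((216 + 960 + 41472) + 6378) = sqrt(42648 + 6378) = sqrt(49026)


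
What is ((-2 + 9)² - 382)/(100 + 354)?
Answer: -333/454 ≈ -0.73348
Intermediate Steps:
((-2 + 9)² - 382)/(100 + 354) = (7² - 382)/454 = (49 - 382)*(1/454) = -333*1/454 = -333/454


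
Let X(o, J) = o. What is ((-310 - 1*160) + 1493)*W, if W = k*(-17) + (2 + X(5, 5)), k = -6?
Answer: 111507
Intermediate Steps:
W = 109 (W = -6*(-17) + (2 + 5) = 102 + 7 = 109)
((-310 - 1*160) + 1493)*W = ((-310 - 1*160) + 1493)*109 = ((-310 - 160) + 1493)*109 = (-470 + 1493)*109 = 1023*109 = 111507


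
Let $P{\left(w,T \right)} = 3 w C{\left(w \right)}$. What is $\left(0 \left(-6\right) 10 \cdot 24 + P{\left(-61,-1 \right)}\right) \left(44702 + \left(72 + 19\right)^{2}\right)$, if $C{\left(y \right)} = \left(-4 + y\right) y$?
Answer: $-38444199885$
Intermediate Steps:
$C{\left(y \right)} = y \left(-4 + y\right)$
$P{\left(w,T \right)} = 3 w^{2} \left(-4 + w\right)$ ($P{\left(w,T \right)} = 3 w w \left(-4 + w\right) = 3 w^{2} \left(-4 + w\right)$)
$\left(0 \left(-6\right) 10 \cdot 24 + P{\left(-61,-1 \right)}\right) \left(44702 + \left(72 + 19\right)^{2}\right) = \left(0 \left(-6\right) 10 \cdot 24 + 3 \left(-61\right)^{2} \left(-4 - 61\right)\right) \left(44702 + \left(72 + 19\right)^{2}\right) = \left(0 \cdot 10 \cdot 24 + 3 \cdot 3721 \left(-65\right)\right) \left(44702 + 91^{2}\right) = \left(0 \cdot 24 - 725595\right) \left(44702 + 8281\right) = \left(0 - 725595\right) 52983 = \left(-725595\right) 52983 = -38444199885$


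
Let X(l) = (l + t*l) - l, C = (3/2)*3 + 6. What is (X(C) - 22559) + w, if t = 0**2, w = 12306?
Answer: -10253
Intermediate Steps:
t = 0
C = 21/2 (C = (3*(1/2))*3 + 6 = (3/2)*3 + 6 = 9/2 + 6 = 21/2 ≈ 10.500)
X(l) = 0 (X(l) = (l + 0*l) - l = (l + 0) - l = l - l = 0)
(X(C) - 22559) + w = (0 - 22559) + 12306 = -22559 + 12306 = -10253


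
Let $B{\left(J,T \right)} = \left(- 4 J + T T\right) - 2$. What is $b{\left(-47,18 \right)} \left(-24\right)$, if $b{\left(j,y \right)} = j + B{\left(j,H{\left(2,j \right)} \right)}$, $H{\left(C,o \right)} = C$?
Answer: $-3432$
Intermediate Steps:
$B{\left(J,T \right)} = -2 + T^{2} - 4 J$ ($B{\left(J,T \right)} = \left(- 4 J + T^{2}\right) - 2 = \left(T^{2} - 4 J\right) - 2 = -2 + T^{2} - 4 J$)
$b{\left(j,y \right)} = 2 - 3 j$ ($b{\left(j,y \right)} = j - \left(2 - 4 + 4 j\right) = j - \left(-2 + 4 j\right) = 2 - 3 j$)
$b{\left(-47,18 \right)} \left(-24\right) = \left(2 - -141\right) \left(-24\right) = \left(2 + 141\right) \left(-24\right) = 143 \left(-24\right) = -3432$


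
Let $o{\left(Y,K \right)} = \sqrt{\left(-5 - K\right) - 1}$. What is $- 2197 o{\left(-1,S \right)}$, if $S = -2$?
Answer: $- 4394 i \approx - 4394.0 i$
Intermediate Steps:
$o{\left(Y,K \right)} = \sqrt{-6 - K}$
$- 2197 o{\left(-1,S \right)} = - 2197 \sqrt{-6 - -2} = - 2197 \sqrt{-6 + 2} = - 2197 \sqrt{-4} = - 2197 \cdot 2 i = - 4394 i$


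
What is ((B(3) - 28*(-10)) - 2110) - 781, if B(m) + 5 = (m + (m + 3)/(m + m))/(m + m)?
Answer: -7846/3 ≈ -2615.3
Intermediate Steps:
B(m) = -5 + (m + (3 + m)/(2*m))/(2*m) (B(m) = -5 + (m + (m + 3)/(m + m))/(m + m) = -5 + (m + (3 + m)/((2*m)))/((2*m)) = -5 + (m + (3 + m)*(1/(2*m)))*(1/(2*m)) = -5 + (m + (3 + m)/(2*m))*(1/(2*m)) = -5 + (m + (3 + m)/(2*m))/(2*m))
((B(3) - 28*(-10)) - 2110) - 781 = (((¼)*(3 + 3 - 18*3²)/3² - 28*(-10)) - 2110) - 781 = (((¼)*(⅑)*(3 + 3 - 18*9) + 280) - 2110) - 781 = (((¼)*(⅑)*(3 + 3 - 162) + 280) - 2110) - 781 = (((¼)*(⅑)*(-156) + 280) - 2110) - 781 = ((-13/3 + 280) - 2110) - 781 = (827/3 - 2110) - 781 = -5503/3 - 781 = -7846/3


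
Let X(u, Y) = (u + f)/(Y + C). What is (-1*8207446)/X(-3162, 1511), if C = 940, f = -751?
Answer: 35986494/7 ≈ 5.1409e+6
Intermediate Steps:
X(u, Y) = (-751 + u)/(940 + Y) (X(u, Y) = (u - 751)/(Y + 940) = (-751 + u)/(940 + Y))
(-1*8207446)/X(-3162, 1511) = (-1*8207446)/(((-751 - 3162)/(940 + 1511))) = -8207446/(-3913/2451) = -8207446/((1/2451)*(-3913)) = -8207446/(-91/57) = -8207446*(-57/91) = 35986494/7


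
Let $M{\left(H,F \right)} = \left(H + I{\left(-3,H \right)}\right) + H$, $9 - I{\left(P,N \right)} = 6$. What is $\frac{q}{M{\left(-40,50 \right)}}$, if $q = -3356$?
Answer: $\frac{3356}{77} \approx 43.584$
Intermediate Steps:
$I{\left(P,N \right)} = 3$ ($I{\left(P,N \right)} = 9 - 6 = 3$)
$M{\left(H,F \right)} = 3 + 2 H$ ($M{\left(H,F \right)} = \left(H + 3\right) + H = \left(3 + H\right) + H = 3 + 2 H$)
$\frac{q}{M{\left(-40,50 \right)}} = - \frac{3356}{3 + 2 \left(-40\right)} = - \frac{3356}{3 - 80} = - \frac{3356}{-77} = \left(-3356\right) \left(- \frac{1}{77}\right) = \frac{3356}{77}$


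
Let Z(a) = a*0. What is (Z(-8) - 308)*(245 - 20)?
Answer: -69300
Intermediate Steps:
Z(a) = 0
(Z(-8) - 308)*(245 - 20) = (0 - 308)*(245 - 20) = -308*225 = -69300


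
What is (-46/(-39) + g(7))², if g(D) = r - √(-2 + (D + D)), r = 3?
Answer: 44821/1521 - 652*√3/39 ≈ 0.51178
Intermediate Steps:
g(D) = 3 - √(-2 + 2*D) (g(D) = 3 - √(-2 + (D + D)) = 3 - √(-2 + 2*D))
(-46/(-39) + g(7))² = (-46/(-39) + (3 - √(-2 + 2*7)))² = (-46*(-1/39) + (3 - √(-2 + 14)))² = (46/39 + (3 - √12))² = (46/39 + (3 - 2*√3))² = (163/39 - 2*√3)²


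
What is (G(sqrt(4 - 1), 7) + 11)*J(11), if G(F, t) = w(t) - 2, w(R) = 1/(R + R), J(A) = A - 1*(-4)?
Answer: 1905/14 ≈ 136.07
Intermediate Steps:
J(A) = 4 + A (J(A) = A + 4 = 4 + A)
w(R) = 1/(2*R)
G(F, t) = -2 + 1/(2*t) (G(F, t) = 1/(2*t) - 2 = -2 + 1/(2*t))
(G(sqrt(4 - 1), 7) + 11)*J(11) = ((-2 + (1/2)/7) + 11)*(4 + 11) = ((-2 + (1/2)*(1/7)) + 11)*15 = ((-2 + 1/14) + 11)*15 = (-27/14 + 11)*15 = (127/14)*15 = 1905/14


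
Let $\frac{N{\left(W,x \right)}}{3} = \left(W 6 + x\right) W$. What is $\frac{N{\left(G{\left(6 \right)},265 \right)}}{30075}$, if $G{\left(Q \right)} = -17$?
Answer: $- \frac{2771}{10025} \approx -0.27641$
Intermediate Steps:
$N{\left(W,x \right)} = 3 W \left(x + 6 W\right)$ ($N{\left(W,x \right)} = 3 \left(W 6 + x\right) W = 3 \left(6 W + x\right) W = 3 \left(x + 6 W\right) W = 3 W \left(x + 6 W\right)$)
$\frac{N{\left(G{\left(6 \right)},265 \right)}}{30075} = \frac{3 \left(-17\right) \left(265 + 6 \left(-17\right)\right)}{30075} = 3 \left(-17\right) \left(265 - 102\right) \frac{1}{30075} = 3 \left(-17\right) 163 \cdot \frac{1}{30075} = \left(-8313\right) \frac{1}{30075} = - \frac{2771}{10025}$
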